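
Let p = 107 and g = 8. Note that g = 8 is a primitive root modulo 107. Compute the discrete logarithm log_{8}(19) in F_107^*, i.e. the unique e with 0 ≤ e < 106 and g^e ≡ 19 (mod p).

26

Successive powers of 8 modulo 107:
  8^0=1  8^1=8  8^2=64  8^3=84  8^4=30  8^5=26
  8^6=101  8^7=59  8^8=44  8^9=31  8^10=34  8^11=58
  8^12=36  8^13=74  8^14=57  8^15=28  8^16=10  8^17=80
  8^18=105  8^19=91  8^20=86  8^21=46  8^22=47  8^23=55
  8^24=12  8^25=96  8^26=19
So 8^26 ≡ 19 (mod 107), giving e = 26.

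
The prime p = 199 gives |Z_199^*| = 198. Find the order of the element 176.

The order of 176 must divide p − 1 = 198 = 2 · 3^2 · 11.
Divisors: 1, 2, 3, 6, 9, 11, 18, 22, 33, 66, 99, 198.
Check each in increasing order: 176^1 ≡ 176;  176^2 ≡ 131;  176^3 ≡ 171;  176^6 ≡ 187;  176^9 ≡ 137;  176^11 ≡ 37;  176^18 ≡ 63;  176^22 ≡ 175;  176^33 ≡ 107;  176^66 ≡ 106;  176^99 ≡ 198;  176^198 ≡ 1.
Smallest exponent giving 1 is 198.

198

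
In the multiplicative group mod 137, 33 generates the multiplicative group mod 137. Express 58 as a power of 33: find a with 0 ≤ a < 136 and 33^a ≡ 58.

Baby-step giant-step with m = ceil(sqrt(136)) = 12.
Baby table (33^j mod 137 for j=0..11):
  0:1  1:33  2:130  3:43  4:49  5:110  6:68  7:52
  8:72  9:47  10:44  11:82
Giant step factor: 33^(-12) ≡ 4 (mod 137).
Scan 58·4^i mod 137 for i = 0, 1, …:
  i=0: 58   i=1: 95   i=2: 106   i=3: 13
  i=4: 52
Match at i=4, j=7: a = 4·12 + 7 = 55.

55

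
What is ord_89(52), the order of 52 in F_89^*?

The order of 52 must divide p − 1 = 88 = 2^3 · 11.
Divisors: 1, 2, 4, 8, 11, 22, 44, 88.
Check each in increasing order: 52^1 ≡ 52;  52^2 ≡ 34;  52^4 ≡ 88;  52^8 ≡ 1.
Smallest exponent giving 1 is 8.

8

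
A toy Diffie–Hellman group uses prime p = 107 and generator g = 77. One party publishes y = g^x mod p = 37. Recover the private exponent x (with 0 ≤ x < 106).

Successive powers of 77 modulo 107:
  77^0=1  77^1=77  77^2=44  77^3=71  77^4=10  77^5=21
  77^6=12  77^7=68  77^8=100  77^9=103  77^10=13  77^11=38
  77^12=37
So 77^12 ≡ 37 (mod 107), giving x = 12.

12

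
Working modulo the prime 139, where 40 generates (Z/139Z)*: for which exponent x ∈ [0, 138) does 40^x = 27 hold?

51

Baby-step giant-step with m = ceil(sqrt(138)) = 12.
Baby table (40^j mod 139 for j=0..11):
  0:1  1:40  2:71  3:60  4:37  5:90  6:125  7:135
  8:118  9:133  10:38  11:130
Giant step factor: 40^(-12) ≡ 100 (mod 139).
Scan 27·100^i mod 139 for i = 0, 1, …:
  i=0: 27   i=1: 59   i=2: 62   i=3: 84
  i=4: 60
Match at i=4, j=3: x = 4·12 + 3 = 51.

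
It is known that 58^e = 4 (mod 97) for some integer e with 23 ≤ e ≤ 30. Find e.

28

Compute 58^23 mod 97 = 13, then multiply by 58 repeatedly:
  58^23=13  58^24=75  58^25=82  58^26=3  58^27=77
  58^28=4
Found 4 at exponent 28.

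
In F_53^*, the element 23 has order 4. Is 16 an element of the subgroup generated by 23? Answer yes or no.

no

⟨23⟩ has order 4; its elements mod 53 are {1, 23, 30, 52}.
16 is not in this set.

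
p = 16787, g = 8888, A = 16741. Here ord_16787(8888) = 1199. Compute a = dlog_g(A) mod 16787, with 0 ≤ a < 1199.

376

Baby-step giant-step with m = ceil(sqrt(1199)) = 35.
Baby table (8888^j mod 16787 for j=0..34):
  0:1  1:8888  2:13709  3:5546  4:6216  5:1791  6:4332  7:10225
  8:11769  9:3075  10:1364  11:3018  12:15145  13:10594  14:1189  15:8809
  16:16611  17:13690  18:4544  19:14337  20:13926  21:3737  22:9770  23:13396
  24:10244  25:12771  26:11741  27:6016  28:3613  29:15600  30:8967  31:10807
  32:14189  33:7888  34:6032
Giant step factor: 8888^(-35) ≡ 1241 (mod 16787).
Scan 16741·1241^i mod 16787 for i = 0, 1, …:
  i=0: 16741   i=1: 10062   i=2: 14201   i=3: 13878
  i=4: 15923   i=5: 2144   i=6: 8358   i=7: 14699
  i=8: 10777   i=9: 11805   i=10: 11741
Match at i=10, j=26: a = 10·35 + 26 = 376.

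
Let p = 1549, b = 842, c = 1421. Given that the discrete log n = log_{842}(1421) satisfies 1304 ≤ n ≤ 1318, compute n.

1307

Compute 842^1304 mod 1549 = 1173, then multiply by 842 repeatedly:
  842^1304=1173  842^1305=953  842^1306=44  842^1307=1421
Found 1421 at exponent 1307.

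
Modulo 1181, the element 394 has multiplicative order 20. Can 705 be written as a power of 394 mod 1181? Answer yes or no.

no

705 ∈ ⟨394⟩ iff 705^20 ≡ 1 (mod 1181), since |⟨394⟩| = 20.
705^20 mod 1181 = 256.
Since 256 ≠ 1, 705 does not lie in the subgroup.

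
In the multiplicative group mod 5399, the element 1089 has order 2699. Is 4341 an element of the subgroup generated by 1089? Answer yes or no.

4341 ∈ ⟨1089⟩ iff 4341^2699 ≡ 1 (mod 5399), since |⟨1089⟩| = 2699.
4341^2699 mod 5399 = 5398.
Since 5398 ≠ 1, 4341 does not lie in the subgroup.

no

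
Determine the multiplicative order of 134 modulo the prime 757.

The order of 134 must divide p − 1 = 756 = 2^2 · 3^3 · 7.
Divisors: 1, 2, 3, 4, 6, 7, 9, 12, 14, 18, 21, 27, 28, 36, 42, 54, 63, 84, 108, 126, 189, 252, 378, 756.
Check each in increasing order: 134^1 ≡ 134;  134^2 ≡ 545;  134^3 ≡ 358;  134^4 ≡ 281;  134^6 ≡ 231;  134^7 ≡ 674;  134^9 ≡ 185;  134^12 ≡ 371;  134^14 ≡ 76;  134^18 ≡ 160;  134^21 ≡ 505;  134^27 ≡ 77;  134^28 ≡ 477;  134^36 ≡ 619;  134^42 ≡ 673;  134^54 ≡ 630;  134^63 ≡ 729;  134^84 ≡ 243;  134^108 ≡ 232;  134^126 ≡ 27;  134^189 ≡ 1.
Smallest exponent giving 1 is 189.

189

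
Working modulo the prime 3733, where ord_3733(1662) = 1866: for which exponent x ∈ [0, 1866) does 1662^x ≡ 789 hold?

483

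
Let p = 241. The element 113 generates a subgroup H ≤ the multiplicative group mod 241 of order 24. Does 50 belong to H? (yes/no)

⟨113⟩ has order 24; its elements mod 241 are {1, 2, 4, 8, 15, 16, 30, 32, 60, 64, 113, 120, 121, 128, 177, 181, 209, 211, 225, 226, 233, 237, 239, 240}.
50 is not in this set.

no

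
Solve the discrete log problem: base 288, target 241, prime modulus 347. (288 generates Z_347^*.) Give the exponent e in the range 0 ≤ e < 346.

214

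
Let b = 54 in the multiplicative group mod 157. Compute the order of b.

The order of 54 must divide p − 1 = 156 = 2^2 · 3 · 13.
Divisors: 1, 2, 3, 4, 6, 12, 13, 26, 39, 52, 78, 156.
Check each in increasing order: 54^1 ≡ 54;  54^2 ≡ 90;  54^3 ≡ 150;  54^4 ≡ 93;  54^6 ≡ 49;  54^12 ≡ 46;  54^13 ≡ 129;  54^26 ≡ 156;  54^39 ≡ 28;  54^52 ≡ 1.
Smallest exponent giving 1 is 52.

52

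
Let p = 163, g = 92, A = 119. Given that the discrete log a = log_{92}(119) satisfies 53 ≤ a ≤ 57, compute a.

56

Compute 92^53 mod 163 = 153, then multiply by 92 repeatedly:
  92^53=153  92^54=58  92^55=120  92^56=119
Found 119 at exponent 56.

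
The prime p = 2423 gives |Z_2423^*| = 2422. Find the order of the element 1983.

The order of 1983 must divide p − 1 = 2422 = 2 · 7 · 173.
Divisors: 1, 2, 7, 14, 173, 346, 1211, 2422.
Check each in increasing order: 1983^1 ≡ 1983;  1983^2 ≡ 2183;  1983^7 ≡ 1334;  1983^14 ≡ 1074;  1983^173 ≡ 1360;  1983^346 ≡ 851;  1983^1211 ≡ 2422;  1983^2422 ≡ 1.
Smallest exponent giving 1 is 2422.

2422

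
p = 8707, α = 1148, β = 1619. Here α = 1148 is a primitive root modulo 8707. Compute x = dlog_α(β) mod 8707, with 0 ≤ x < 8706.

Baby-step giant-step with m = ceil(sqrt(8706)) = 94.
Baby table (1148^j mod 8707 for j=0..93):
  0:1  1:1148  2:3147  3:8058  4:3750  5:3742  6:3265  7:4210
  8:695  9:5523  10:1708  11:1709  12:2857  13:6004  14:5355  15:398
  16:4140  17:7405  18:2908  19:3603  20:419  21:2127  22:3836  23:6693
  24:3990  25:638  26:1036  27:5176  28:3874  29:6782  30:1678  31:2097
  32:4224  33:8060  34:6046  35:1329  36:1967  37:3003  38:8179  39:3346
  40:1421  41:3099  42:5196  43:713  44:66  45:6112  46:7441  47:701
  48:3704  49:3176  50:6522  51:7943  52:2335  53:7531  54:8244  55:8310
  56:5715  57:4449  58:5150  59:147  60:3323  61:1138  62:374  63:2709
  64:1533  65:1070  66:673  67:6388  68:2130  69:7280  70:7427  71:2043
  72:3181  73:3555  74:6264  75:7797  76:160  77:833  78:7221  79:644
  80:7924  81:6644  82:8687  83:3161  84:6716  85:4273  86:3363  87:3523
  88:4356  89:2870  90:3514  91:2731  92:668  93:648
Giant step factor: 1148^(-94) ≡ 5221 (mod 8707).
Scan 1619·5221^i mod 8707 for i = 0, 1, …:
  i=0: 1619   i=1: 7009   i=2: 7175   i=3: 3161
Match at i=3, j=83: x = 3·94 + 83 = 365.

365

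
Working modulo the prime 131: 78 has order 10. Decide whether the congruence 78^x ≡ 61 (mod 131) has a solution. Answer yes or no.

61 ∈ ⟨78⟩ iff 61^10 ≡ 1 (mod 131), since |⟨78⟩| = 10.
61^10 mod 131 = 1.
Since 1 = 1, 61 lies in the subgroup.

yes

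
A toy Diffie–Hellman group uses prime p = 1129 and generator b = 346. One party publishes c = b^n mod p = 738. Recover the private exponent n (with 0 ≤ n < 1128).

517

Baby-step giant-step with m = ceil(sqrt(1128)) = 34.
Baby table (346^j mod 1129 for j=0..33):
  0:1  1:346  2:42  3:984  4:635  5:684  6:703  7:503
  8:172  9:804  10:450  11:1027  12:836  13:232  14:113  15:712
  16:230  17:550  18:628  19:520  20:409  21:389  22:243  23:532
  24:45  25:893  26:761  27:249  28:350  29:297  30:23  31:55
  32:966  33:52
Giant step factor: 346^(-34) ≡ 392 (mod 1129).
Scan 738·392^i mod 1129 for i = 0, 1, …:
  i=0: 738   i=1: 272   i=2: 498   i=3: 1028
  i=4: 1052   i=5: 299   i=6: 921   i=7: 881
  i=8: 1007   i=9: 723     …   i=14: 1041
  i=15: 503
Match at i=15, j=7: n = 15·34 + 7 = 517.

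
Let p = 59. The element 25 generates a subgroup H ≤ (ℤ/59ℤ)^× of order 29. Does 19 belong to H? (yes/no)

19 ∈ ⟨25⟩ iff 19^29 ≡ 1 (mod 59), since |⟨25⟩| = 29.
19^29 mod 59 = 1.
Since 1 = 1, 19 lies in the subgroup.

yes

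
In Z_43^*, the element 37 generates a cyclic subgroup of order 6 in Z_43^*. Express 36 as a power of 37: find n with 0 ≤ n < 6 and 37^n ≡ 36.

2

Successive powers of 37 modulo 43:
  37^0=1  37^1=37  37^2=36
So 37^2 ≡ 36 (mod 43), giving n = 2.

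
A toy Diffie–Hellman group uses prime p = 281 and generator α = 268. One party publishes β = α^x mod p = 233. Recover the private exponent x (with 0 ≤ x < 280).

153

Baby-step giant-step with m = ceil(sqrt(280)) = 17.
Baby table (268^j mod 281 for j=0..16):
  0:1  1:268  2:169  3:51  4:180  5:189  6:72  7:188
  8:85  9:19  10:34  11:120  12:126  13:48  14:219  15:244
  16:200
Giant step factor: 268^(-17) ≡ 186 (mod 281).
Scan 233·186^i mod 281 for i = 0, 1, …:
  i=0: 233   i=1: 64   i=2: 102   i=3: 145
  i=4: 275   i=5: 8   i=6: 83   i=7: 264
  i=8: 210   i=9: 1
Match at i=9, j=0: x = 9·17 + 0 = 153.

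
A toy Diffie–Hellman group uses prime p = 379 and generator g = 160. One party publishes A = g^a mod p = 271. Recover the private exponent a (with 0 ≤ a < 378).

Baby-step giant-step with m = ceil(sqrt(378)) = 20.
Baby table (160^j mod 379 for j=0..19):
  0:1  1:160  2:207  3:147  4:22  5:109  6:6  7:202
  8:105  9:124  10:132  11:275  12:36  13:75  14:251  15:365
  16:34  17:134  18:216  19:71
Giant step factor: 160^(-20) ≡ 341 (mod 379).
Scan 271·341^i mod 379 for i = 0, 1, …:
  i=0: 271   i=1: 314   i=2: 196   i=3: 132
Match at i=3, j=10: a = 3·20 + 10 = 70.

70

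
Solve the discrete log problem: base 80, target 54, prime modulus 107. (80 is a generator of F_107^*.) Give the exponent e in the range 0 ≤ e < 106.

Baby-step giant-step with m = ceil(sqrt(106)) = 11.
Baby table (80^j mod 107 for j=0..10):
  0:1  1:80  2:87  3:5  4:79  5:7  6:25  7:74
  8:35  9:18  10:49
Giant step factor: 80^(-11) ≡ 96 (mod 107).
Scan 54·96^i mod 107 for i = 0, 1, …:
  i=0: 54   i=1: 48   i=2: 7
Match at i=2, j=5: e = 2·11 + 5 = 27.

27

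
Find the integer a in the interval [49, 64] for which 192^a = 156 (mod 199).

Compute 192^49 mod 199 = 183, then multiply by 192 repeatedly:
  192^49=183  192^50=112  192^51=12  192^52=115  192^53=190
  192^54=63  192^55=156
Found 156 at exponent 55.

55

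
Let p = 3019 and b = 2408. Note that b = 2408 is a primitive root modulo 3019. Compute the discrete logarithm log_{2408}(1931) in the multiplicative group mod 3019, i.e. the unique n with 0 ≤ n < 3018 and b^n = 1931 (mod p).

2344

Baby-step giant-step with m = ceil(sqrt(3018)) = 55.
Baby table (2408^j mod 3019 for j=0..54):
  0:1  1:2408  2:1984  3:1414  4:2499  5:725  6:818  7:1356
  8:1709  9:375  10:319  11:1326  12:1925  13:1235  14:165  15:1831
  16:1308  17:847  18:1751  19:1884  20:2134  21:334  22:1218  23:1495
  24:1312  25:1422  26:630  27:1502  28:54  29:215  30:1471  31:881
  32:2110  33:2922  34:1906  35:768  36:1716  37:2136  38:2131  39:2167
  40:1304  41:272  42:2872  43:2266  44:1195  45:453  46:965  47:2109
  48:514  49:2941  50:2373  51:2236  52:1411  53:1313  54:811
Giant step factor: 2408^(-55) ≡ 2937 (mod 3019).
Scan 1931·2937^i mod 3019 for i = 0, 1, …:
  i=0: 1931   i=1: 1665   i=2: 2344   i=3: 1008
  i=4: 1876   i=5: 137   i=6: 842   i=7: 393
  i=8: 983   i=9: 907     …   i=41: 934
  i=42: 1906
Match at i=42, j=34: n = 42·55 + 34 = 2344.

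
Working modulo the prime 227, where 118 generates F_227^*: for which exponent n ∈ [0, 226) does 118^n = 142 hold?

Baby-step giant-step with m = ceil(sqrt(226)) = 16.
Baby table (118^j mod 227 for j=0..15):
  0:1  1:118  2:77  3:6  4:27  5:8  6:36  7:162
  8:48  9:216  10:64  11:61  12:161  13:157  14:139  15:58
Giant step factor: 118^(-16) ≡ 207 (mod 227).
Scan 142·207^i mod 227 for i = 0, 1, …:
  i=0: 142   i=1: 111   i=2: 50   i=3: 135
  i=4: 24   i=5: 201   i=6: 66   i=7: 42
  i=8: 68   i=9: 2   i=10: 187   i=11: 119
  i=12: 117   i=13: 157
Match at i=13, j=13: n = 13·16 + 13 = 221.

221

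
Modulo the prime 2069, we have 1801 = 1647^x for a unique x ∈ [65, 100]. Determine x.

92

Compute 1647^65 mod 2069 = 824, then multiply by 1647 repeatedly:
  1647^65=824  1647^66=1933  1647^67=1529  1647^68=290  1647^69=1760
  1647^70=51  1647^71=1237  1647^72=1443  1647^73=1409  1647^74=1274
  1647^75=312  1647^76=752  1647^77=1282  1647^78=1074  1647^79=1952
  1647^80=1787  1647^81=1071  1647^82=1149  1647^83=1337  1647^84=623
  1647^85=1926  1647^86=345  1647^87=1309  1647^88=25  1647^89=1864
  1647^90=1681  1647^91=285  1647^92=1801
Found 1801 at exponent 92.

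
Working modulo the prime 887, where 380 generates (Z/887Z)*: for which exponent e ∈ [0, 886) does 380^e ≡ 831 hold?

683

Baby-step giant-step with m = ceil(sqrt(886)) = 30.
Baby table (380^j mod 887 for j=0..29):
  0:1  1:380  2:706  3:406  4:829  5:135  6:741  7:401
  8:703  9:153  10:485  11:691  12:28  13:883  14:254  15:724
  16:150  17:232  18:347  19:584  20:170  21:736  22:275  23:721
  24:784  25:775  26:16  27:758  28:652  29:287
Giant step factor: 380^(-30) ≡ 649 (mod 887).
Scan 831·649^i mod 887 for i = 0, 1, …:
  i=0: 831   i=1: 23   i=2: 735   i=3: 696
  i=4: 221   i=5: 622   i=6: 93   i=7: 41
  i=8: 886   i=9: 238     …   i=21: 597
  i=22: 721
Match at i=22, j=23: e = 22·30 + 23 = 683.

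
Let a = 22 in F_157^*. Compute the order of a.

12

The order of 22 must divide p − 1 = 156 = 2^2 · 3 · 13.
Divisors: 1, 2, 3, 4, 6, 12, 13, 26, 39, 52, 78, 156.
Check each in increasing order: 22^1 ≡ 22;  22^2 ≡ 13;  22^3 ≡ 129;  22^4 ≡ 12;  22^6 ≡ 156;  22^12 ≡ 1.
Smallest exponent giving 1 is 12.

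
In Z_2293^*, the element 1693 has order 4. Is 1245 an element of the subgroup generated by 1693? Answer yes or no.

no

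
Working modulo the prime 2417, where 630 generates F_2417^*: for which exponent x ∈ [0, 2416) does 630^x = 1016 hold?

560

Baby-step giant-step with m = ceil(sqrt(2416)) = 50.
Baby table (630^j mod 2417 for j=0..49):
  0:1  1:630  2:512  3:1099  4:1108  5:1944  6:1718  7:1941
  8:2245  9:405  10:1365  11:1915  12:367  13:1595  14:1795  15:2111
  16:580  17:433  18:2086  19:1749  20:2135  21:1198  22:636  23:1875
  24:1754  25:451  26:1341  27:1297  28:164  29:1806  30:1790  31:1378
  32:437  33:2189  34:1380  35:1697  36:796  37:1161  38:1496  39:2267
  40:2180  41:544  42:1923  43:573  44:857  45:919  46:1307  47:1630
  48:2092  49:695
Giant step factor: 630^(-50) ≡ 162 (mod 2417).
Scan 1016·162^i mod 2417 for i = 0, 1, …:
  i=0: 1016   i=1: 236   i=2: 1977   i=3: 1230
  i=4: 1066   i=5: 1085   i=6: 1746   i=7: 63
  i=8: 538   i=9: 144   i=10: 1575   i=11: 1365
Match at i=11, j=10: x = 11·50 + 10 = 560.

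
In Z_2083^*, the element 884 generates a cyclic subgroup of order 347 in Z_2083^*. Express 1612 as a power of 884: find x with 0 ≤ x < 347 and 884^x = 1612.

35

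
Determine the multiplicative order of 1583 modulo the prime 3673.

1836

The order of 1583 must divide p − 1 = 3672 = 2^3 · 3^3 · 17.
Divisors: 1, 2, 3, 4, 6, 8, 9, 12, 17, 18, 24, 27, 34, 36, 51, 54, 68, 72, 102, 108, 136, 153, 204, 216, 306, 408, 459, 612, 918, 1224, 1836, 3672.
Check each in increasing order: 1583^1 ≡ 1583;  1583^2 ≡ 903;  1583^3 ≡ 652;  1583^4 ≡ 3;  1583^6 ≡ 2709;  1583^8 ≡ 9;  1583^9 ≡ 3228;  1583^12 ≡ 27;  1583^17 ≡ 3341;  1583^18 ≡ 3356;  1583^24 ≡ 729;  1583^27 ≡ 1491;  1583^34 ≡ 34;  1583^36 ≡ 1318;  1583^51 ≡ 3404;  1583^54 ≡ 916;  1583^68 ≡ 1156;  1583^72 ≡ 3468;  1583^102 ≡ 2574;  1583^108 ≡ 1612;  1583^136 ≡ 3037;  1583^153 ≡ 1791;  1583^204 ≡ 3057;  1583^216 ≡ 1733;  1583^306 ≡ 1152;  1583^408 ≡ 1137;  1583^459 ≡ 2679;  1583^612 ≡ 1151;  1583^918 ≡ 3672;  1583^1224 ≡ 2521;  1583^1836 ≡ 1.
Smallest exponent giving 1 is 1836.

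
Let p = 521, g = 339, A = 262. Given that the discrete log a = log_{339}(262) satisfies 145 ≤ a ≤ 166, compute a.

Compute 339^145 mod 521 = 175, then multiply by 339 repeatedly:
  339^145=175  339^146=452  339^147=54  339^148=71  339^149=103
  339^150=10  339^151=264  339^152=405  339^153=272  339^154=512
  339^155=75  339^156=417  339^157=172  339^158=477  339^159=193
  339^160=302  339^161=262
Found 262 at exponent 161.

161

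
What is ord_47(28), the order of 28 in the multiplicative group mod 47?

23

The order of 28 must divide p − 1 = 46 = 2 · 23.
Divisors: 1, 2, 23, 46.
Check each in increasing order: 28^1 ≡ 28;  28^2 ≡ 32;  28^23 ≡ 1.
Smallest exponent giving 1 is 23.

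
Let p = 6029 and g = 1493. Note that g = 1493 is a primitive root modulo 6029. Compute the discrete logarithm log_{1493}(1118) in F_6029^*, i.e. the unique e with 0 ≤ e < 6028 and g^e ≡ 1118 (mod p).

Baby-step giant-step with m = ceil(sqrt(6028)) = 78.
Baby table (1493^j mod 6029 for j=0..77):
  0:1  1:1493  2:4348  3:4360  4:4189  5:2104  6:163  7:2199
  8:3331  9:5287  10:1530  11:5328  12:2453  13:2726  14:343  15:5663
  16:2201  17:288  18:1925  19:4221  20:1648  21:632  22:3052  23:4741
  24:267  25:717  26:3348  27:523  28:3098  29:1071  30:1318  31:2320
  32:3114  33:843  34:4567  35:5761  36:3819  37:4362  38:1146  39:4771
  40:2854  41:4548  42:1510  43:5613  44:5928  45:5961  46:969  47:5786
  48:4970  49:4540  50:1624  51:974  52:1193  53:2594  54:2224  55:4482
  56:5465  57:2008  58:1531  59:792  60:772  61:1057  62:4532  63:1738
  64:2364  65:2487  66:5256  67:3479  68:3178  69:5960  70:5505  71:1438
  72:610  73:351  74:5549  75:811  76:5023  77:5292
Giant step factor: 1493^(-78) ≡ 1616 (mod 6029).
Scan 1118·1616^i mod 6029 for i = 0, 1, …:
  i=0: 1118   i=1: 4017   i=2: 4268   i=3: 5941
  i=4: 2488   i=5: 5294   i=6: 5982   i=7: 2425
  i=8: 5979   i=9: 3606   i=10: 3282   i=11: 4221
Match at i=11, j=19: e = 11·78 + 19 = 877.

877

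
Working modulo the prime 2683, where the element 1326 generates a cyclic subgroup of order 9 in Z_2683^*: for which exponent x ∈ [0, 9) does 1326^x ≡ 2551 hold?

Successive powers of 1326 modulo 2683:
  1326^0=1  1326^1=1326  1326^2=911  1326^3=636  1326^4=874  1326^5=2551
So 1326^5 ≡ 2551 (mod 2683), giving x = 5.

5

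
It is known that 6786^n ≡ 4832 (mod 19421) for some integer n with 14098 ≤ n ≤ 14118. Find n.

14108

Compute 6786^14098 mod 19421 = 18181, then multiply by 6786 repeatedly:
  6786^14098=18181  6786^14099=14074  6786^14100=13107  6786^14101=15343  6786^14102=1617
  6786^14103=97  6786^14104=17349  6786^14105=212  6786^14106=1478  6786^14107=8472
  6786^14108=4832
Found 4832 at exponent 14108.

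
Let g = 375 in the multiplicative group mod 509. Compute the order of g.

508

The order of 375 must divide p − 1 = 508 = 2^2 · 127.
Divisors: 1, 2, 4, 127, 254, 508.
Check each in increasing order: 375^1 ≡ 375;  375^2 ≡ 141;  375^4 ≡ 30;  375^127 ≡ 208;  375^254 ≡ 508;  375^508 ≡ 1.
Smallest exponent giving 1 is 508.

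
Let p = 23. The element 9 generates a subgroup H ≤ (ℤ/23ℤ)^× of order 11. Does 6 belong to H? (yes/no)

yes

⟨9⟩ has order 11; its elements mod 23 are {1, 2, 3, 4, 6, 8, 9, 12, 13, 16, 18}.
6 is in this set.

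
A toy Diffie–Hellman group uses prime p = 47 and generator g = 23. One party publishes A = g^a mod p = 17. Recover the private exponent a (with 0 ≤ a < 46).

40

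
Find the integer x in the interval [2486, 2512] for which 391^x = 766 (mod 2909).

Compute 391^2486 mod 2909 = 2826, then multiply by 391 repeatedly:
  391^2486=2826  391^2487=2455  391^2488=2844  391^2489=766
Found 766 at exponent 2489.

2489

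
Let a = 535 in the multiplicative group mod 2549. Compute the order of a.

The order of 535 must divide p − 1 = 2548 = 2^2 · 7^2 · 13.
Divisors: 1, 2, 4, 7, 13, 14, 26, 28, 49, 52, 91, 98, 182, 196, 364, 637, 1274, 2548.
Check each in increasing order: 535^1 ≡ 535;  535^2 ≡ 737;  535^4 ≡ 232;  535^7 ≡ 477;  535^13 ≡ 1564;  535^14 ≡ 668;  535^26 ≡ 1605;  535^28 ≡ 149;  535^49 ≡ 1639;  535^52 ≡ 1535;  535^91 ≡ 2046;  535^98 ≡ 2224;  535^182 ≡ 658;  535^196 ≡ 1116;  535^364 ≡ 2183;  535^637 ≡ 357;  535^1274 ≡ 2548;  535^2548 ≡ 1.
Smallest exponent giving 1 is 2548.

2548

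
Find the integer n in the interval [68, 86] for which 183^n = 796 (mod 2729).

Compute 183^68 mod 2729 = 2416, then multiply by 183 repeatedly:
  183^68=2416  183^69=30  183^70=32  183^71=398  183^72=1880
  183^73=186  183^74=1290  183^75=1376  183^76=740  183^77=1699
  183^78=2540  183^79=890  183^80=1859  183^81=1801  183^82=2103
  183^83=60  183^84=64  183^85=796
Found 796 at exponent 85.

85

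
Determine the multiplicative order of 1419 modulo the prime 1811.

181

The order of 1419 must divide p − 1 = 1810 = 2 · 5 · 181.
Divisors: 1, 2, 5, 10, 181, 362, 905, 1810.
Check each in increasing order: 1419^1 ≡ 1419;  1419^2 ≡ 1540;  1419^5 ≡ 595;  1419^10 ≡ 880;  1419^181 ≡ 1.
Smallest exponent giving 1 is 181.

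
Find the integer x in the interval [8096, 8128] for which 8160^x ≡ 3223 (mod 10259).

Compute 8160^8096 mod 10259 = 3776, then multiply by 8160 repeatedly:
  8160^8096=3776  8160^8097=4383  8160^8098=2406  8160^8099=7493  8160^8100=9499
  8160^8101=5095  8160^8102=5732  8160^8103=2339  8160^8104=4500  8160^8105=3039
  8160^8106=2237  8160^8107=3159  8160^8108=6832  8160^8109=1714  8160^8110=3223
Found 3223 at exponent 8110.

8110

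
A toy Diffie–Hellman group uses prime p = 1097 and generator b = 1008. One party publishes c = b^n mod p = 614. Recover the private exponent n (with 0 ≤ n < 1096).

794

Baby-step giant-step with m = ceil(sqrt(1096)) = 34.
Baby table (1008^j mod 1097 for j=0..33):
  0:1  1:1008  2:242  3:402  4:423  5:748  6:345  7:11
  8:118  9:468  10:34  11:265  12:549  13:504  14:121  15:201
  16:760  17:374  18:721  19:554  20:59  21:234  22:17  23:681
  24:823  25:252  26:609  27:649  28:380  29:187  30:909  31:277
  32:578  33:117
Giant step factor: 1008^(-34) ≡ 839 (mod 1097).
Scan 614·839^i mod 1097 for i = 0, 1, …:
  i=0: 614   i=1: 653   i=2: 464   i=3: 958
  i=4: 758   i=5: 799   i=6: 94   i=7: 979
  i=8: 825   i=9: 1065     …   i=22: 827
  i=23: 549
Match at i=23, j=12: n = 23·34 + 12 = 794.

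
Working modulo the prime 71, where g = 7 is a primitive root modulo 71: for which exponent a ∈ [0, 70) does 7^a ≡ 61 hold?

Baby-step giant-step with m = ceil(sqrt(70)) = 9.
Baby table (7^j mod 71 for j=0..8):
  0:1  1:7  2:49  3:59  4:58  5:51  6:2  7:14
  8:27
Giant step factor: 7^(-9) ≡ 68 (mod 71).
Scan 61·68^i mod 71 for i = 0, 1, …:
  i=0: 61   i=1: 30   i=2: 52   i=3: 57
  i=4: 42   i=5: 16   i=6: 23   i=7: 2
Match at i=7, j=6: a = 7·9 + 6 = 69.

69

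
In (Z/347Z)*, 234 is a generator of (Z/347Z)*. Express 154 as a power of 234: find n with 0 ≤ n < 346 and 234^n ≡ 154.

182

Baby-step giant-step with m = ceil(sqrt(346)) = 19.
Baby table (234^j mod 347 for j=0..18):
  0:1  1:234  2:277  3:276  4:42  5:112  6:183  7:141
  8:29  9:193  10:52  11:23  12:177  13:125  14:102  15:272
  16:147  17:45  18:120
Giant step factor: 234^(-19) ≡ 257 (mod 347).
Scan 154·257^i mod 347 for i = 0, 1, …:
  i=0: 154   i=1: 20   i=2: 282   i=3: 298
  i=4: 246   i=5: 68   i=6: 126   i=7: 111
  i=8: 73   i=9: 23
Match at i=9, j=11: n = 9·19 + 11 = 182.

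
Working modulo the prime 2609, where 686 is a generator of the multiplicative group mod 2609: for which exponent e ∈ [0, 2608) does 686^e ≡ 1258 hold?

Baby-step giant-step with m = ceil(sqrt(2608)) = 52.
Baby table (686^j mod 2609 for j=0..51):
  0:1  1:686  2:976  3:1632  4:291  5:1342  6:2244  7:74
  8:1193  9:1781  10:754  11:662  12:166  13:1689  14:258  15:2185
  16:1344  17:1007  18:2026  19:1848  20:2363  21:829  22:2541  23:314
  24:1466  25:1211  26:1084  27:59  28:1339  29:186  30:2364  31:1515
  32:908  33:1946  34:1757  35:2553  36:719  37:133  38:2532  39:1967
  40:509  41:2177  42:1074  43:1026  44:2015  45:2129  46:2063  47:1140
  48:1949  49:1206  50:263  51:397
Giant step factor: 686^(-52) ≡ 791 (mod 2609).
Scan 1258·791^i mod 2609 for i = 0, 1, …:
  i=0: 1258   i=1: 1049   i=2: 97   i=3: 1066
  i=4: 499   i=5: 750   i=6: 1007
Match at i=6, j=17: e = 6·52 + 17 = 329.

329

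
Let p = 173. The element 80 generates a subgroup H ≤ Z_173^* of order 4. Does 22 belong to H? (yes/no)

22 ∈ ⟨80⟩ iff 22^4 ≡ 1 (mod 173), since |⟨80⟩| = 4.
22^4 mod 173 = 14.
Since 14 ≠ 1, 22 does not lie in the subgroup.

no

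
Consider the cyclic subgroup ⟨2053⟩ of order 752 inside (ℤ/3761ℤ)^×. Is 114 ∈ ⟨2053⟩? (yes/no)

114 ∈ ⟨2053⟩ iff 114^752 ≡ 1 (mod 3761), since |⟨2053⟩| = 752.
114^752 mod 3761 = 1.
Since 1 = 1, 114 lies in the subgroup.

yes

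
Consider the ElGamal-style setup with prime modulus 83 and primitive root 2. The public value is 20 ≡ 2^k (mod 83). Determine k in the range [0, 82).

Successive powers of 2 modulo 83:
  2^0=1  2^1=2  2^2=4  2^3=8  2^4=16  2^5=32
  2^6=64  2^7=45  2^8=7  2^9=14  2^10=28  2^11=56
  2^12=29  2^13=58  2^14=33  2^15=66  2^16=49  2^17=15
  2^18=30  2^19=60  2^20=37  2^21=74  2^22=65  2^23=47
  2^24=11  2^25=22  2^26=44  2^27=5  2^28=10  2^29=20
So 2^29 ≡ 20 (mod 83), giving k = 29.

29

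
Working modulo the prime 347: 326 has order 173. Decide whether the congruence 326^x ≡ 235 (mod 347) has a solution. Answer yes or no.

yes

235 ∈ ⟨326⟩ iff 235^173 ≡ 1 (mod 347), since |⟨326⟩| = 173.
235^173 mod 347 = 1.
Since 1 = 1, 235 lies in the subgroup.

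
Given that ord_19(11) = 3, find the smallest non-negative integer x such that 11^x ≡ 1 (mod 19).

0

Successive powers of 11 modulo 19:
  11^0=1
So 11^0 ≡ 1 (mod 19), giving x = 0.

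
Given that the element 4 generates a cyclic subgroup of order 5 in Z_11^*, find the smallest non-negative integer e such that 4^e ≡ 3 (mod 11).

4

Successive powers of 4 modulo 11:
  4^0=1  4^1=4  4^2=5  4^3=9  4^4=3
So 4^4 ≡ 3 (mod 11), giving e = 4.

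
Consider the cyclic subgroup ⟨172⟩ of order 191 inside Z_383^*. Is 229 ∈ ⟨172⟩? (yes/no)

yes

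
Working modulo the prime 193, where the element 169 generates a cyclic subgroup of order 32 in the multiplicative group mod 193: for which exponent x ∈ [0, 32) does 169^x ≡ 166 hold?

6

Successive powers of 169 modulo 193:
  169^0=1  169^1=169  169^2=190  169^3=72  169^4=9  169^5=170
  169^6=166
So 169^6 ≡ 166 (mod 193), giving x = 6.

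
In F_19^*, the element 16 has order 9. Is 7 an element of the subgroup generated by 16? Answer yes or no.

⟨16⟩ has order 9; its elements mod 19 are {1, 4, 5, 6, 7, 9, 11, 16, 17}.
7 is in this set.

yes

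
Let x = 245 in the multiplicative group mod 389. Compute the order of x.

97

The order of 245 must divide p − 1 = 388 = 2^2 · 97.
Divisors: 1, 2, 4, 97, 194, 388.
Check each in increasing order: 245^1 ≡ 245;  245^2 ≡ 119;  245^4 ≡ 157;  245^97 ≡ 1.
Smallest exponent giving 1 is 97.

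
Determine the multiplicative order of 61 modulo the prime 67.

66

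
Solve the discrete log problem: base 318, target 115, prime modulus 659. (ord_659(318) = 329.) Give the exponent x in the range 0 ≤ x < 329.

111

Baby-step giant-step with m = ceil(sqrt(329)) = 19.
Baby table (318^j mod 659 for j=0..18):
  0:1  1:318  2:297  3:209  4:562  5:127  6:187  7:156
  8:183  9:202  10:313  11:25  12:42  13:176  14:612  15:211
  16:539  17:62  18:605
Giant step factor: 318^(-19) ≡ 52 (mod 659).
Scan 115·52^i mod 659 for i = 0, 1, …:
  i=0: 115   i=1: 49   i=2: 571   i=3: 37
  i=4: 606   i=5: 539
Match at i=5, j=16: x = 5·19 + 16 = 111.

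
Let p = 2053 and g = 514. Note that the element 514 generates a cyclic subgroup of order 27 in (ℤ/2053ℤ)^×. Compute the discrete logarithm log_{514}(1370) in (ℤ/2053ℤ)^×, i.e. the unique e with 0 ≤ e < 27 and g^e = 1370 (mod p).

26

Successive powers of 514 modulo 2053:
  514^0=1  514^1=514  514^2=1412  514^3=1059  514^4=281  514^5=724
  514^6=543  514^7=1947  514^8=947  514^9=197  514^10=661  514^11=1009
  514^12=1270  514^13=1979  514^14=971  514^15=215  514^16=1701  514^17=1789
  514^18=1855  514^19=878  514^20=1685  514^21=1777  514^22=1846  514^23=358
  514^24=1295  514^25=458  514^26=1370
So 514^26 ≡ 1370 (mod 2053), giving e = 26.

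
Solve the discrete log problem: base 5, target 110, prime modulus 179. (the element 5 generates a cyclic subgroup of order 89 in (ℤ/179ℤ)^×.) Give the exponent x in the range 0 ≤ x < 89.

54

Baby-step giant-step with m = ceil(sqrt(89)) = 10.
Baby table (5^j mod 179 for j=0..9):
  0:1  1:5  2:25  3:125  4:88  5:82  6:52  7:81
  8:47  9:56
Giant step factor: 5^(-10) ≡ 39 (mod 179).
Scan 110·39^i mod 179 for i = 0, 1, …:
  i=0: 110   i=1: 173   i=2: 124   i=3: 3
  i=4: 117   i=5: 88
Match at i=5, j=4: x = 5·10 + 4 = 54.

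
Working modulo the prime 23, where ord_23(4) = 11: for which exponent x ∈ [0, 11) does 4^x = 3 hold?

Successive powers of 4 modulo 23:
  4^0=1  4^1=4  4^2=16  4^3=18  4^4=3
So 4^4 ≡ 3 (mod 23), giving x = 4.

4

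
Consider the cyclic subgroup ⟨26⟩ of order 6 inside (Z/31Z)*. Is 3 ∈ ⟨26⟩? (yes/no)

⟨26⟩ has order 6; its elements mod 31 are {1, 5, 6, 25, 26, 30}.
3 is not in this set.

no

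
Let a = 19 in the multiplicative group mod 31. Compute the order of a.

The order of 19 must divide p − 1 = 30 = 2 · 3 · 5.
Divisors: 1, 2, 3, 5, 6, 10, 15, 30.
Check each in increasing order: 19^1 ≡ 19;  19^2 ≡ 20;  19^3 ≡ 8;  19^5 ≡ 5;  19^6 ≡ 2;  19^10 ≡ 25;  19^15 ≡ 1.
Smallest exponent giving 1 is 15.

15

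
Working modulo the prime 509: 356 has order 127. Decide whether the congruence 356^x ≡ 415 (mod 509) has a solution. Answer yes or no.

415 ∈ ⟨356⟩ iff 415^127 ≡ 1 (mod 509), since |⟨356⟩| = 127.
415^127 mod 509 = 1.
Since 1 = 1, 415 lies in the subgroup.

yes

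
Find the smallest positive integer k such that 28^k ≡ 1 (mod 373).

The order of 28 must divide p − 1 = 372 = 2^2 · 3 · 31.
Divisors: 1, 2, 3, 4, 6, 12, 31, 62, 93, 124, 186, 372.
Check each in increasing order: 28^1 ≡ 28;  28^2 ≡ 38;  28^3 ≡ 318;  28^4 ≡ 325;  28^6 ≡ 41;  28^12 ≡ 189;  28^31 ≡ 88;  28^62 ≡ 284;  28^93 ≡ 1.
Smallest exponent giving 1 is 93.

93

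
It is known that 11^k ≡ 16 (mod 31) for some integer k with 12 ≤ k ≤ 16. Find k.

Compute 11^12 mod 31 = 16, then multiply by 11 repeatedly:
  11^12=16
Found 16 at exponent 12.

12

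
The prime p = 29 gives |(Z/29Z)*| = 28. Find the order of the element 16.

7

The order of 16 must divide p − 1 = 28 = 2^2 · 7.
Divisors: 1, 2, 4, 7, 14, 28.
Check each in increasing order: 16^1 ≡ 16;  16^2 ≡ 24;  16^4 ≡ 25;  16^7 ≡ 1.
Smallest exponent giving 1 is 7.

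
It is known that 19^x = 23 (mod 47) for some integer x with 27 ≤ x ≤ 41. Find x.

41

Compute 19^27 mod 47 = 10, then multiply by 19 repeatedly:
  19^27=10  19^28=2  19^29=38  19^30=17  19^31=41
  19^32=27  19^33=43  19^34=18  19^35=13  19^36=12
  19^37=40  19^38=8  19^39=11  19^40=21  19^41=23
Found 23 at exponent 41.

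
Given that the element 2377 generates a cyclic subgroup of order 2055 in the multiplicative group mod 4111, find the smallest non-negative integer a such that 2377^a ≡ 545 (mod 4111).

1201

Baby-step giant-step with m = ceil(sqrt(2055)) = 46.
Baby table (2377^j mod 4111 for j=0..45):
  0:1  1:2377  2:1615  3:3292  4:1851  5:1057  6:668  7:990
  8:1738  9:3782  10:3168  11:3095  12:2236  13:3560  14:1682  15:2222
  16:3170  17:3738  18:1355  19:1922  20:1273  21:225  22:395  23:1607
  24:720  25:1264  26:3498  27:2304  28:756  29:505  30:4084  31:1597
  32:1616  33:1558  34:3466  35:238  36:2519  37:2047  38:2406  39:661
  40:795  41:2766  42:1293  43:2544  44:3918  45:1671
Giant step factor: 2377^(-46) ≡ 2258 (mod 4111).
Scan 545·2258^i mod 4111 for i = 0, 1, …:
  i=0: 545   i=1: 1421   i=2: 2038   i=3: 1595
  i=4: 274   i=5: 2042   i=6: 2405   i=7: 3970
  i=8: 2280   i=9: 1268     …   i=25: 2147
  i=26: 1057
Match at i=26, j=5: a = 26·46 + 5 = 1201.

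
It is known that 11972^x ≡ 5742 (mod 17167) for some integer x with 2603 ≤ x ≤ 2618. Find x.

Compute 11972^2603 mod 17167 = 15761, then multiply by 11972 repeatedly:
  11972^2603=15761  11972^2604=8195  11972^2605=1135  11972^2606=9123  11972^2607=4102
  11972^2608=11524  11972^2609=11316  11972^2610=10355  11972^2611=7153  11972^2612=6720
  11972^2613=7278  11972^2614=9691  11972^2615=6066  11972^2616=5742
Found 5742 at exponent 2616.

2616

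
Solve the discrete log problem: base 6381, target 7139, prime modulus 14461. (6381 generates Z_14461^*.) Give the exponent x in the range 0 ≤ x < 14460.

Baby-step giant-step with m = ceil(sqrt(14460)) = 121.
Baby table (6381^j mod 14461 for j=0..120):
  0:1  1:6381  2:9446  3:1478  4:2546  5:6323  6:873  7:3128
  8:3588  9:3265  10:10125  11:10338  12:10157  13:12076  14:8748  15:1528
  16:3454  17:1410  18:2468  19:279  20:1596  21:3532  22:7454  23:1745
  24:14336  25:12191  26:5052  27:3243  28:14353  29:4980  30:6563  31:13908
  32:14252  33:11244  34:6943  35:9240  36:2943  37:8905  38:5536  39:11454
  40:2080  41:11743  42:9642  43:8508  44:2954  45:6791  46:8215  47:13251
  48:1164  49:8991  50:4784  51:13994  52:13500  53:13784  54:3902  55:11281
  56:11664  57:11678  58:14246  59:1880  60:8111  61:372  62:2128  63:14350
  64:298  65:7147  66:9474  67:6614  68:6736  69:4324  70:14317  71:6640
  72:13571  73:4083  74:9362  75:531  76:4437  77:12320  78:3924  79:7053
  80:2561  81:811  82:12414  83:10837  84:12856  85:11344  86:8759  87:13875
  88:6133  89:3207  90:1552  91:11988  92:11199  93:9018  94:3539  95:8738
  96:10023  97:10221  98:1091  99:5930  100:9354  101:7327  102:1174  103:496
  104:12478  105:14313  106:10038  107:4709  108:12632  109:13639  110:4161  111:945
  112:14269  113:4033  114:8454  115:5444  116:2842  117:708  118:5916  119:6786
  120:5232
Giant step factor: 6381^(-121) ≡ 5153 (mod 14461).
Scan 7139·5153^i mod 14461 for i = 0, 1, …:
  i=0: 7139   i=1: 12944   i=2: 6300   i=3: 13416
  i=4: 9068   i=5: 3913   i=6: 5055   i=7: 4154
  i=8: 3282   i=9: 7237     …   i=101: 7726
  i=102: 945
Match at i=102, j=111: x = 102·121 + 111 = 12453.

12453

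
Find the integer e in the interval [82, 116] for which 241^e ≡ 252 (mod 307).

92

Compute 241^82 mod 307 = 156, then multiply by 241 repeatedly:
  241^82=156  241^83=142  241^84=145  241^85=254  241^86=121
  241^87=303  241^88=264  241^89=75  241^90=269  241^91=52
  241^92=252
Found 252 at exponent 92.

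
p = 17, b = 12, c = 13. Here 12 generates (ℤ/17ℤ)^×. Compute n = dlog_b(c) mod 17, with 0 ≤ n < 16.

Successive powers of 12 modulo 17:
  12^0=1  12^1=12  12^2=8  12^3=11  12^4=13
So 12^4 ≡ 13 (mod 17), giving n = 4.

4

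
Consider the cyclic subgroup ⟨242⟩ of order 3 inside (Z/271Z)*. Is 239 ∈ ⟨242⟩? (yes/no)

⟨242⟩ has order 3; its elements mod 271 are {1, 28, 242}.
239 is not in this set.

no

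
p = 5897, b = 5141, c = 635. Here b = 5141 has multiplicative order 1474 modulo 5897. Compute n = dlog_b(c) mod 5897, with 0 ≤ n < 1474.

1305

Baby-step giant-step with m = ceil(sqrt(1474)) = 39.
Baby table (5141^j mod 5897 for j=0..38):
  0:1  1:5141  2:5424  3:3768  4:5540  5:4527  6:3745  7:5237
  8:3612  9:5536  10:1654  11:5637  12:1959  13:5040  14:5119  15:4365
  16:2380  17:5202  18:587  19:4400  20:5405  21:441  22:2733  23:3699
  24:4631  25:1782  26:3221  27:385  28:3790  29:702  30:18  31:4083
  32:3280  33:2957  34:5368  35:4825  36:2543  37:5811  38:149
Giant step factor: 5141^(-39) ≡ 1148 (mod 5897).
Scan 635·1148^i mod 5897 for i = 0, 1, …:
  i=0: 635   i=1: 3649   i=2: 2182   i=3: 4608
  i=4: 375   i=5: 19   i=6: 4121   i=7: 1514
  i=8: 4354   i=9: 3633     …   i=32: 1033
  i=33: 587
Match at i=33, j=18: n = 33·39 + 18 = 1305.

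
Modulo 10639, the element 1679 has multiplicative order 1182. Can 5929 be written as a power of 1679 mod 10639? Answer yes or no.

yes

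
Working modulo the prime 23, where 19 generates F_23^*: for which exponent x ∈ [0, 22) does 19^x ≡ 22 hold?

11

Successive powers of 19 modulo 23:
  19^0=1  19^1=19  19^2=16  19^3=5  19^4=3  19^5=11
  19^6=2  19^7=15  19^8=9  19^9=10  19^10=6  19^11=22
So 19^11 ≡ 22 (mod 23), giving x = 11.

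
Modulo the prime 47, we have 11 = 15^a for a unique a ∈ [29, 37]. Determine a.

Compute 15^29 mod 47 = 13, then multiply by 15 repeatedly:
  15^29=13  15^30=7  15^31=11
Found 11 at exponent 31.

31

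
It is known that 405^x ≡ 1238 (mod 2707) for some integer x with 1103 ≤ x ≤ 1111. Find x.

1104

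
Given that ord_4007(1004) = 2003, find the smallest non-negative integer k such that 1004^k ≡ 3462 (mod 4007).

1643

Baby-step giant-step with m = ceil(sqrt(2003)) = 45.
Baby table (1004^j mod 4007 for j=0..44):
  0:1  1:1004  2:2259  3:74  4:2170  5:2879  6:1469  7:300
  8:675  9:517  10:2165  11:1866  12:2195  13:3937  14:1846  15:2150
  16:2834  17:366  18:2827  19:1352  20:3042  21:834  22:3880  23:716
  24:1611  25:2623  26:893  27:3011  28:1766  29:1970  30:2429  31:2460
  32:1528  33:3438  34:1725  35:876  36:1971  37:3433  38:712  39:1602
  40:1601  41:597  42:2345  43:2271  44:101
Giant step factor: 1004^(-45) ≡ 864 (mod 4007).
Scan 3462·864^i mod 4007 for i = 0, 1, …:
  i=0: 3462   i=1: 1946   i=2: 2411   i=3: 3471
  i=4: 1708   i=5: 1136   i=6: 3796   i=7: 2018
  i=8: 507   i=9: 1285     …   i=35: 2431
  i=36: 716
Match at i=36, j=23: k = 36·45 + 23 = 1643.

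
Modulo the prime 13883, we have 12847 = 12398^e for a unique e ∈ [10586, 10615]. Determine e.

10599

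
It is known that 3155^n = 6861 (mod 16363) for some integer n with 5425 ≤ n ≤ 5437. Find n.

5430

Compute 3155^5425 mod 16363 = 2040, then multiply by 3155 repeatedly:
  3155^5425=2040  3155^5426=5541  3155^5427=6171  3155^5428=13898  3155^5429=11713
  3155^5430=6861
Found 6861 at exponent 5430.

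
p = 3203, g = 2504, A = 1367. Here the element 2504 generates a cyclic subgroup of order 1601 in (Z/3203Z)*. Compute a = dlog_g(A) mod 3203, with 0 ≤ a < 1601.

Baby-step giant-step with m = ceil(sqrt(1601)) = 41.
Baby table (2504^j mod 3203 for j=0..40):
  0:1  1:2504  2:1745  3:588  4:2175  5:1100  6:3023  7:903
  8:2997  9:3062  10:2469  11:586  12:370  13:813  14:1847  15:2959
  16:797  17:219  18:663  19:998  20:652  21:2281  22:675  23:2219
  24:2374  25:2931  26:1151  27:2607  28:214  29:955  30:1882  31:915
  32:1015  33:1581  34:3119  35:1062  36:758  37:1856  38:3074  39:487
  40:2308
Giant step factor: 2504^(-41) ≡ 2867 (mod 3203).
Scan 1367·2867^i mod 3203 for i = 0, 1, …:
  i=0: 1367   i=1: 1920   i=2: 1886   i=3: 498
  i=4: 2431   i=5: 3152   i=6: 1121   i=7: 1298
  i=8: 2683   i=9: 1758   i=10: 1867   i=11: 476
  i=12: 214
Match at i=12, j=28: a = 12·41 + 28 = 520.

520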